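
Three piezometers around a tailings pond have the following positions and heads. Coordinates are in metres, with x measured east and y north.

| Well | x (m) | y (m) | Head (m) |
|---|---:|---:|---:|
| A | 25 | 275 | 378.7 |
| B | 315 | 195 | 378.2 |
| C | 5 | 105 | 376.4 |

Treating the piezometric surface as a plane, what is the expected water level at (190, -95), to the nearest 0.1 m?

Three-point gradient (reference A): Δ to B = (290, -80, -0.5), Δ to C = (-20, -170, -2.3).
∂h/∂x = +0.001945, ∂h/∂y = +0.01330 (det = -50900).
h(190, -95) = 378.7 + (+0.001945)·(165) + (+0.01330)·(-370) = 378.7 +0.321 -4.921 = 374.100 m.

374.1 m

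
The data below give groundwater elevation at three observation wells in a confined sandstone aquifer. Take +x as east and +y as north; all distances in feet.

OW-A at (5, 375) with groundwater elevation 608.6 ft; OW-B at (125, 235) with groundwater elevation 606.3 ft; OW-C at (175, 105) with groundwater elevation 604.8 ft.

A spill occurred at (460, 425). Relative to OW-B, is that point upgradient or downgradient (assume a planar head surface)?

With h = a·x + b·y + c and OW-A as origin, the differences give:
  120·a + (-140)·b = -2.3
  170·a + (-270)·b = -3.8
Eliminate b (×(-270) and ×(-140), subtract): -8600·a = 89.00 → a = ∂h/∂x = -0.01035
Back-substitute: b = ∂h/∂y = +0.007558.
Head at (460, 425) = 608.6 + (-0.01035)·(455) + (+0.007558)·(50) = 604.27 ft.
That is lower than the 606.3 ft at OW-B, so the point is downgradient.

downgradient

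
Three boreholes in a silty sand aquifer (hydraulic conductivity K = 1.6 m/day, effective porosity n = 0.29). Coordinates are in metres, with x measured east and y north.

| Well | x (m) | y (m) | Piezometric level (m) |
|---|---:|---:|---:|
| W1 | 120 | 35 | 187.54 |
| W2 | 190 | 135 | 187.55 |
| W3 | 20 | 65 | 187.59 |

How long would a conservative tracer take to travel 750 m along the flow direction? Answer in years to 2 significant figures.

Differences from W1: to W2 (Δx, Δy, Δh) = (70, 100, +0.01); to W3 = (-100, 30, +0.05).
Solve a·Δx + b·Δy = Δh: det = 70·30 − (-100)·100 = 12100.
∂h/∂x = [(+0.01)·30 − (+0.05)·100] / 12100 = -0.0003884
∂h/∂y = [70·(+0.05) − (-100)·(+0.01)] / 12100 = +0.0003719
|∇h| = √(-0.0003884² + 0.0003719²) = 0.0005377
Seepage velocity v = K·i/n = 1.6 × 0.0005377 / 0.29 = 0.002967 m/day.
t = 750 / 0.002967 = 2.528e+05 days = 692 years.

690 years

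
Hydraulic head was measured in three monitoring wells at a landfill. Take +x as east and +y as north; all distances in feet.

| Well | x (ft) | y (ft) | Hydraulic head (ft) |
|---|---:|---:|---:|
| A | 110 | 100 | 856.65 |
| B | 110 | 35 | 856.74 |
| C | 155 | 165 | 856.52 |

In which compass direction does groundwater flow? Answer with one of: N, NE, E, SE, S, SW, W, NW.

NE

Taking A as reference: B−A = (0, -65, +0.09); C−A = (45, 65, -0.13).
Determinant of the coordinate differences = 0·65 − 45·(-65) = 2925.
∂h/∂x = [(+0.09)·65 − (-0.13)·(-65)] / 2925 = -0.0008889
∂h/∂y = [0·(-0.13) − 45·(+0.09)] / 2925 = -0.001385
Flow = −∇h = (+0.0008889 east, +0.001385 north), which points northeast.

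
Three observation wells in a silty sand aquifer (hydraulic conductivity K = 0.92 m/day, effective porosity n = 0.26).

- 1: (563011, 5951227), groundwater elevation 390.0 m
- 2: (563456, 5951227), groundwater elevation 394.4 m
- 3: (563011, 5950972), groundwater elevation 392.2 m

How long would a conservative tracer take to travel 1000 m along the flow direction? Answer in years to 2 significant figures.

∂h/∂x = (394.4 − 390.0) / (563456 − 563011) = +0.009888
∂h/∂y = (392.2 − 390.0) / (5950972 − 5951227) = -0.008627
|∇h| = √(0.009888² + -0.008627²) = 0.01312
Seepage velocity v = K·i/n = 0.92 × 0.01312 / 0.26 = 0.04642 m/day.
t = 1000 / 0.04642 = 2.154e+04 days = 59 years.

59 years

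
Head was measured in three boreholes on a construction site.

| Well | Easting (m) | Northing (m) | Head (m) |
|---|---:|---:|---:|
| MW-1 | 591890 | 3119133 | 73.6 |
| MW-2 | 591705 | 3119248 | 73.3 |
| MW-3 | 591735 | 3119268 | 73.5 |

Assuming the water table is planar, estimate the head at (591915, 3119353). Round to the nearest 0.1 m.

Differences from MW-1: to MW-2 (Δx, Δy, Δh) = (-185, 115, -0.3); to MW-3 = (-155, 135, -0.1).
Determinant of the coordinate differences = (-185)·135 − (-155)·115 = -7150.
∂h/∂x = [(-0.3)·135 − (-0.1)·115] / -7150 = +0.004056
∂h/∂y = [(-185)·(-0.1) − (-155)·(-0.3)] / -7150 = +0.003916
h(591915, 3119353) = 73.6 + (+0.004056)·(25) + (+0.003916)·(220) = 73.6 +0.101 +0.862 = 74.563 m.

74.6 m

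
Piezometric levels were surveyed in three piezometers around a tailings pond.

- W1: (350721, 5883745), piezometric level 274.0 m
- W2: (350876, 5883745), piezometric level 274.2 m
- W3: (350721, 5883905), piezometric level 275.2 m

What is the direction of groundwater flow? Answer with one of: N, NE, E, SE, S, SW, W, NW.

∂h/∂x = (274.2 − 274.0) / (350876 − 350721) = +0.001290
∂h/∂y = (275.2 − 274.0) / (5883905 − 5883745) = +0.007500
Flow = −∇h = (-0.001290 east, -0.007500 north), which points south.

S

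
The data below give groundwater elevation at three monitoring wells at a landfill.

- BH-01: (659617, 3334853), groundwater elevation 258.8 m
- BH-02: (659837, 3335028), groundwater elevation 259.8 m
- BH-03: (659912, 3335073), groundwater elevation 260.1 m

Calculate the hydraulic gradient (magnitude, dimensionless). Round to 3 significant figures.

Taking BH-01 as reference: BH-02−BH-01 = (220, 175, +1.0); BH-03−BH-01 = (295, 220, +1.3).
Determinant of the coordinate differences = 220·220 − 295·175 = -3225.
∂h/∂x = [(+1.0)·220 − (+1.3)·175] / -3225 = +0.002326
∂h/∂y = [220·(+1.3) − 295·(+1.0)] / -3225 = +0.002791
|∇h| = √(0.002326² + 0.002791²) = 0.003633

0.00363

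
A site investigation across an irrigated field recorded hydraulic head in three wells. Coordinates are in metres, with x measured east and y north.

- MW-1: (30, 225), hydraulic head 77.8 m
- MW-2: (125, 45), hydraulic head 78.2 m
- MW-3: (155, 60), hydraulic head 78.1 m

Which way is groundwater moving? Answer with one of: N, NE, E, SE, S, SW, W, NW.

NE

Differences from MW-1: to MW-2 (Δx, Δy, Δh) = (95, -180, +0.4); to MW-3 = (125, -165, +0.3).
Solve a·Δx + b·Δy = Δh: det = 95·(-165) − 125·(-180) = 6825.
∂h/∂x = [(+0.4)·(-165) − (+0.3)·(-180)] / 6825 = -0.001758
∂h/∂y = [95·(+0.3) − 125·(+0.4)] / 6825 = -0.003150
Flow = −∇h = (+0.001758 east, +0.003150 north), which points northeast.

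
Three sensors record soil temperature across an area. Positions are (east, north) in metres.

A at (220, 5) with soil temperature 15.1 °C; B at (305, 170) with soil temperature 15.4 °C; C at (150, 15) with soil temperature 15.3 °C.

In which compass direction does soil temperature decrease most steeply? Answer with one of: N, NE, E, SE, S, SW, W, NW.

SE

Differences from A: to B (Δx, Δy, Δh) = (85, 165, +0.3); to C = (-70, 10, +0.2).
Determinant of the coordinate differences = 85·10 − (-70)·165 = 12400.
∂T/∂x = [(+0.3)·10 − (+0.2)·165] / 12400 = -0.002419
∂T/∂y = [85·(+0.2) − (-70)·(+0.3)] / 12400 = +0.003065
Steepest decrease is along −∇f = (+0.002419 E, -0.003065 N) → southeast.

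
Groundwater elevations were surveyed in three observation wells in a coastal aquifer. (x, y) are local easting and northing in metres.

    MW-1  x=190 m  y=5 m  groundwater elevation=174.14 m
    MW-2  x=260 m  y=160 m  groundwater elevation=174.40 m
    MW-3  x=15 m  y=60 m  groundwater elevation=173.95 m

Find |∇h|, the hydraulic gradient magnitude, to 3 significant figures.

Differences from MW-1: to MW-2 (Δx, Δy, Δh) = (70, 155, +0.26); to MW-3 = (-175, 55, -0.19).
Determinant of the coordinate differences = 70·55 − (-175)·155 = 30975.
∂h/∂x = [(+0.26)·55 − (-0.19)·155] / 30975 = +0.001412
∂h/∂y = [70·(-0.19) − (-175)·(+0.26)] / 30975 = +0.001040
|∇h| = √(0.001412² + 0.001040²) = 0.001754

0.00175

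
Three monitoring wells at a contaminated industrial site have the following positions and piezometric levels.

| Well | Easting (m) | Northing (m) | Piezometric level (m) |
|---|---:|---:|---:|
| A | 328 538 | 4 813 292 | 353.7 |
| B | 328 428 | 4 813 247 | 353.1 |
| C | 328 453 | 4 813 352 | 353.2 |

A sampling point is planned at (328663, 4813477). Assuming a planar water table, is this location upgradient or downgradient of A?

Differences from A: to B (Δx, Δy, Δh) = (-110, -45, -0.6); to C = (-85, 60, -0.5).
Solve a·Δx + b·Δy = Δh: det = (-110)·60 − (-85)·(-45) = -10425.
∂h/∂x = [(-0.6)·60 − (-0.5)·(-45)] / -10425 = +0.005612
∂h/∂y = [(-110)·(-0.5) − (-85)·(-0.6)] / -10425 = -0.0003837
Head at (328663, 4813477) = 353.7 + (+0.005612)·(125) + (-0.0003837)·(185) = 354.33 m.
That is higher than the 353.7 m at A, so the point is upgradient.

upgradient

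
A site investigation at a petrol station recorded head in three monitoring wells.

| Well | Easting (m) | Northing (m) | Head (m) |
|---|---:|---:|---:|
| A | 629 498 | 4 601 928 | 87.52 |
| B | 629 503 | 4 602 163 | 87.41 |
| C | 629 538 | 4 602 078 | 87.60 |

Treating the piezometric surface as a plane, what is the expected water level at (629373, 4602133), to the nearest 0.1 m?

With h = a·x + b·y + c and A as origin, the differences give:
  5·a + 235·b = -0.11
  40·a + 150·b = +0.08
Eliminate b (×150 and ×235, subtract): -8650·a = -35.300 → a = ∂h/∂x = +0.004081
Back-substitute: b = ∂h/∂y = -0.0005549.
h(629373, 4602133) = 87.52 + (+0.004081)·(-125) + (-0.0005549)·(205) = 87.52 -0.510 -0.114 = 86.896 m.

86.9 m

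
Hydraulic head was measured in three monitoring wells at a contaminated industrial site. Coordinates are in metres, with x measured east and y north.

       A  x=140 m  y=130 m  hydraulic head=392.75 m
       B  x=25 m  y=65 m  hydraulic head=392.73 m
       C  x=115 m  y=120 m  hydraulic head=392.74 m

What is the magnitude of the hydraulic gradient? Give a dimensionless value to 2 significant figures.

0.0017

Taking A as reference: B−A = (-115, -65, -0.02); C−A = (-25, -10, -0.01).
Determinant of the coordinate differences = (-115)·(-10) − (-25)·(-65) = -475.
∂h/∂x = [(-0.02)·(-10) − (-0.01)·(-65)] / -475 = +0.0009474
∂h/∂y = [(-115)·(-0.01) − (-25)·(-0.02)] / -475 = -0.001368
|∇h| = √(0.0009474² + -0.001368²) = 0.001664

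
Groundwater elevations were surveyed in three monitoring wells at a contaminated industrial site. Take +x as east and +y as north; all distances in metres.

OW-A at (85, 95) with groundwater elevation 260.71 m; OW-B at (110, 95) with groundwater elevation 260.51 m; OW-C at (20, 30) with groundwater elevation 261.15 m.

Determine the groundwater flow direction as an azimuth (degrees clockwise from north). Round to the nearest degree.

Differences from OW-A: to OW-B (Δx, Δy, Δh) = (25, 0, -0.20); to OW-C = (-65, -65, +0.44).
Determinant of the coordinate differences = 25·(-65) − (-65)·0 = -1625.
∂h/∂x = [(-0.20)·(-65) − (+0.44)·0] / -1625 = -0.008000
∂h/∂y = [25·(+0.44) − (-65)·(-0.20)] / -1625 = +0.001231
Flow direction (−∇h) has components (+0.008000 E, -0.001231 N).
Azimuth = atan2(E, N) = atan2(+0.008000, -0.001231) = 98.7° ≈ 099°.

099°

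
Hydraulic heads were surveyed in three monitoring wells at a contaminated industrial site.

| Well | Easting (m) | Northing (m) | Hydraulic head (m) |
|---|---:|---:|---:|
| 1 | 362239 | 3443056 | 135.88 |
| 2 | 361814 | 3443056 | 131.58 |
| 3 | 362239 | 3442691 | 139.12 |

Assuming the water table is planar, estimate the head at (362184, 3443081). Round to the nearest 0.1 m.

135.1 m

∂h/∂x = (131.58 − 135.88) / (361814 − 362239) = +0.01012
∂h/∂y = (139.12 − 135.88) / (3442691 − 3443056) = -0.008877
h(362184, 3443081) = 135.88 + (+0.01012)·(-55) + (-0.008877)·(25) = 135.88 -0.556 -0.222 = 135.102 m.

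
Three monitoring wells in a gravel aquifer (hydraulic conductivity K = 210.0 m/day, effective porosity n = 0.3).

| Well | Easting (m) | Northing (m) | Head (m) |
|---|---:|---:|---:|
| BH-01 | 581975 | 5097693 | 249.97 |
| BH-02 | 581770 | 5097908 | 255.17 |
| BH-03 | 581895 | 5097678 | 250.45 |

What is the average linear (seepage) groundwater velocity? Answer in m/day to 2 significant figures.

Differences from BH-01: to BH-02 (Δx, Δy, Δh) = (-205, 215, +5.20); to BH-03 = (-80, -15, +0.48).
Solve a·Δx + b·Δy = Δh: det = (-205)·(-15) − (-80)·215 = 20275.
∂h/∂x = [(+5.20)·(-15) − (+0.48)·215] / 20275 = -0.008937
∂h/∂y = [(-205)·(+0.48) − (-80)·(+5.20)] / 20275 = +0.01566
|∇h| = √(-0.008937² + 0.01566²) = 0.01803
Seepage velocity v = K·i/n = 210.0 × 0.01803 / 0.3 = 12.62 m/day.

13 m/day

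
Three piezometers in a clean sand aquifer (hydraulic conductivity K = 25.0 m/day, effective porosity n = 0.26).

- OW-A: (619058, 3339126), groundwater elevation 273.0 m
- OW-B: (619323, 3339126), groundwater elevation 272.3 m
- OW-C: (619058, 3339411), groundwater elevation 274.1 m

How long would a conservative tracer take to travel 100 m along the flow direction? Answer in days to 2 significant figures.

220 days

∂h/∂x = (272.3 − 273.0) / (619323 − 619058) = -0.002642
∂h/∂y = (274.1 − 273.0) / (3339411 − 3339126) = +0.003860
|∇h| = √(-0.002642² + 0.003860²) = 0.004678
Seepage velocity v = K·i/n = 25.0 × 0.004678 / 0.26 = 0.4498 m/day.
t = 100 / 0.4498 = 222.3 days.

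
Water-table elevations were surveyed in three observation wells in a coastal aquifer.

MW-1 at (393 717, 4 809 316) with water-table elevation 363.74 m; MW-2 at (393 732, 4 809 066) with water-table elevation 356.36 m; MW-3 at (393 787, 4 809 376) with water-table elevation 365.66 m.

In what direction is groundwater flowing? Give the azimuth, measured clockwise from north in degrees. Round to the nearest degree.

184°

Three-point gradient (reference MW-1): Δ to MW-2 = (15, -250, -7.38), Δ to MW-3 = (70, 60, +1.92).
∂h/∂x = +0.002022, ∂h/∂y = +0.02964 (det = 18400).
Flow direction (−∇h) has components (-0.002022 E, -0.02964 N).
Azimuth = atan2(E, N) = atan2(-0.002022, -0.02964) = 183.9° ≈ 184°.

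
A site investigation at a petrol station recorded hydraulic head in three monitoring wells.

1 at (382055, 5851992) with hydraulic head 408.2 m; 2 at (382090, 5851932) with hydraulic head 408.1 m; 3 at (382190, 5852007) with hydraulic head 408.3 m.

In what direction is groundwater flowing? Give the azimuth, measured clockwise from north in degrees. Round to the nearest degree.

195°

Differences from 1: to 2 (Δx, Δy, Δh) = (35, -60, -0.1); to 3 = (135, 15, +0.1).
Solve a·Δx + b·Δy = Δh: det = 35·15 − 135·(-60) = 8625.
∂h/∂x = [(-0.1)·15 − (+0.1)·(-60)] / 8625 = +0.0005217
∂h/∂y = [35·(+0.1) − 135·(-0.1)] / 8625 = +0.001971
Flow direction (−∇h) has components (-0.0005217 E, -0.001971 N).
Azimuth = atan2(E, N) = atan2(-0.0005217, -0.001971) = 194.8° ≈ 195°.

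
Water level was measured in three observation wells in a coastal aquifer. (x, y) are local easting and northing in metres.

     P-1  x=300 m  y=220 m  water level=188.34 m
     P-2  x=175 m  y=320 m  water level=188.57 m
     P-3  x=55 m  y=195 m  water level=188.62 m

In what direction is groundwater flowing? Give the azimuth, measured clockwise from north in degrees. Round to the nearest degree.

122°

Three-point gradient (reference P-1): Δ to P-2 = (-125, 100, +0.23), Δ to P-3 = (-245, -25, +0.28).
∂h/∂x = -0.001222, ∂h/∂y = +0.0007729 (det = 27625).
Flow direction (−∇h) has components (+0.001222 E, -0.0007729 N).
Azimuth = atan2(E, N) = atan2(+0.001222, -0.0007729) = 122.3° ≈ 122°.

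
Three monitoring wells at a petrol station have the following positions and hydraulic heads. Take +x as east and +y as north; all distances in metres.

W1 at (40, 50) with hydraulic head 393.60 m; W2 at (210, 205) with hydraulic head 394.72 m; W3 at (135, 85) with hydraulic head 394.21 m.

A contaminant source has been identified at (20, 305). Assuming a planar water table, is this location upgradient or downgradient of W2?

downgradient

Differences from W1: to W2 (Δx, Δy, Δh) = (170, 155, +1.12); to W3 = (95, 35, +0.61).
Solve a·Δx + b·Δy = Δh: det = 170·35 − 95·155 = -8775.
∂h/∂x = [(+1.12)·35 − (+0.61)·155] / -8775 = +0.006308
∂h/∂y = [170·(+0.61) − 95·(+1.12)] / -8775 = +0.0003077
Head at (20, 305) = 393.60 + (+0.006308)·(-20) + (+0.0003077)·(255) = 393.55 m.
That is lower than the 394.72 m at W2, so the point is downgradient.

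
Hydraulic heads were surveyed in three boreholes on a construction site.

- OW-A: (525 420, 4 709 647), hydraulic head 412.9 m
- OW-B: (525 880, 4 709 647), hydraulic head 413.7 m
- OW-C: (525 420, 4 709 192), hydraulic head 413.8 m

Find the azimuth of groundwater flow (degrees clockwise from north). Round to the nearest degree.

319°

∂h/∂x = (413.7 − 412.9) / (525880 − 525420) = +0.001739
∂h/∂y = (413.8 − 412.9) / (4709192 − 4709647) = -0.001978
Flow direction (−∇h) has components (-0.001739 E, +0.001978 N).
Azimuth = atan2(E, N) = atan2(-0.001739, +0.001978) = 318.7° ≈ 319°.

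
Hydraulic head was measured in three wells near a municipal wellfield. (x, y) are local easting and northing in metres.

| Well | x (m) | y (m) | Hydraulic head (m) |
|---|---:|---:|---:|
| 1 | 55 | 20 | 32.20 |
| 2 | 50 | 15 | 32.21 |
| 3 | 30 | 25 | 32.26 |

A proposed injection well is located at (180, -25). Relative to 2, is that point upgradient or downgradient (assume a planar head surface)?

downgradient

With h = a·x + b·y + c and 1 as origin, the differences give:
  (-5)·a + (-5)·b = +0.01
  (-25)·a + 5·b = +0.06
Eliminate b (×5 and ×(-5), subtract): -150·a = 0.350 → a = ∂h/∂x = -0.002333
Back-substitute: b = ∂h/∂y = +0.0003333.
Head at (180, -25) = 32.20 + (-0.002333)·(125) + (+0.0003333)·(-45) = 31.89 m.
That is lower than the 32.21 m at 2, so the point is downgradient.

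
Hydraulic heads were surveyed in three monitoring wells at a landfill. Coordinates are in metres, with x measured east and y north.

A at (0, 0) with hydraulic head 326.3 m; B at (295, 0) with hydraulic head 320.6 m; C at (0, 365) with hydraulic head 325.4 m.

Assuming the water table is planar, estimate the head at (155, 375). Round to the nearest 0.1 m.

322.4 m

∂h/∂x = (320.6 − 326.3) / (295 − 0) = -0.01932
∂h/∂y = (325.4 − 326.3) / (365 − 0) = -0.002466
h(155, 375) = 326.3 + (-0.01932)·(155) + (-0.002466)·(375) = 326.3 -2.995 -0.925 = 322.380 m.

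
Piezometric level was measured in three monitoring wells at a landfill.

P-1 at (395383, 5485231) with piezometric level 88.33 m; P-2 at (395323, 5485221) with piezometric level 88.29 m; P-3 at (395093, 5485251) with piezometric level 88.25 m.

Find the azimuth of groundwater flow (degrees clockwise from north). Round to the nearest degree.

193°

With h = a·x + b·y + c and P-1 as origin, the differences give:
  (-60)·a + (-10)·b = -0.04
  (-290)·a + 20·b = -0.08
Eliminate b (×20 and ×(-10), subtract): -4100·a = -1.600 → a = ∂h/∂x = +0.0003902
Back-substitute: b = ∂h/∂y = +0.001659.
Flow direction (−∇h) has components (-0.0003902 E, -0.001659 N).
Azimuth = atan2(E, N) = atan2(-0.0003902, -0.001659) = 193.2° ≈ 193°.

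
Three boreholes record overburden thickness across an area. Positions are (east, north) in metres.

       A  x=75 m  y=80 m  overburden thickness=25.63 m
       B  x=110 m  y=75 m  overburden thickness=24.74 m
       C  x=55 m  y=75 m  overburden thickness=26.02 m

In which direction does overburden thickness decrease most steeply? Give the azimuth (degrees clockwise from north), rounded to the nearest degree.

With d = a·x + b·y + c and A as origin, the differences give:
  35·a + (-5)·b = -0.89
  (-20)·a + (-5)·b = +0.39
Eliminate b (×(-5) and ×(-5), subtract): -275·a = 6.400 → a = ∂d/∂x = -0.02327
Back-substitute: b = ∂d/∂y = +0.01509.
Steepest decrease is along −∇f: components (+0.02327 E, -0.01509 N).
Azimuth = atan2(+0.02327, -0.01509) = 123.0° ≈ 123°.

123°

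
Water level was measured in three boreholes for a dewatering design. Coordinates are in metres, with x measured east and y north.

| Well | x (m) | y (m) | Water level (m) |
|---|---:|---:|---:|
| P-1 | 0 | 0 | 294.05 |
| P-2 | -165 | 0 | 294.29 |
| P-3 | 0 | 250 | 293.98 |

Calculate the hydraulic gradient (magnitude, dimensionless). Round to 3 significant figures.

∂h/∂x = (294.29 − 294.05) / (-165 − 0) = -0.001455
∂h/∂y = (293.98 − 294.05) / (250 − 0) = -0.0002800
|∇h| = √(-0.001455² + -0.0002800²) = 0.001482

0.00148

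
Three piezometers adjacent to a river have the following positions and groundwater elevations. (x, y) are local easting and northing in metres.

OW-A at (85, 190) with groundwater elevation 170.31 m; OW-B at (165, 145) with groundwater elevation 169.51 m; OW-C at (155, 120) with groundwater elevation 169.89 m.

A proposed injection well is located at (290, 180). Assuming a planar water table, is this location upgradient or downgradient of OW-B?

Taking OW-A as reference: OW-B−OW-A = (80, -45, -0.80); OW-C−OW-A = (70, -70, -0.42).
Solve a·Δx + b·Δy = Δh: det = 80·(-70) − 70·(-45) = -2450.
∂h/∂x = [(-0.80)·(-70) − (-0.42)·(-45)] / -2450 = -0.01514
∂h/∂y = [80·(-0.42) − 70·(-0.80)] / -2450 = -0.009143
Head at (290, 180) = 170.31 + (-0.01514)·(205) + (-0.009143)·(-10) = 167.30 m.
That is lower than the 169.51 m at OW-B, so the point is downgradient.

downgradient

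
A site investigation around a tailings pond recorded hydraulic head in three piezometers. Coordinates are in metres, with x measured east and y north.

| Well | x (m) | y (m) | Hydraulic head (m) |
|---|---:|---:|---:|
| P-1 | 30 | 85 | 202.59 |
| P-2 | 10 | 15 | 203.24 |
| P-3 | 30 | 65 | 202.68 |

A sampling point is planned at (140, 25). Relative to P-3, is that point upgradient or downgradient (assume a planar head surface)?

downgradient

With h = a·x + b·y + c and P-1 as origin, the differences give:
  (-20)·a + (-70)·b = +0.65
  0·a + (-20)·b = +0.09
Eliminate b (×(-20) and ×(-70), subtract): 400·a = -6.700 → a = ∂h/∂x = -0.01675
Back-substitute: b = ∂h/∂y = -0.004500.
Head at (140, 25) = 202.59 + (-0.01675)·(110) + (-0.004500)·(-60) = 201.02 m.
That is lower than the 202.68 m at P-3, so the point is downgradient.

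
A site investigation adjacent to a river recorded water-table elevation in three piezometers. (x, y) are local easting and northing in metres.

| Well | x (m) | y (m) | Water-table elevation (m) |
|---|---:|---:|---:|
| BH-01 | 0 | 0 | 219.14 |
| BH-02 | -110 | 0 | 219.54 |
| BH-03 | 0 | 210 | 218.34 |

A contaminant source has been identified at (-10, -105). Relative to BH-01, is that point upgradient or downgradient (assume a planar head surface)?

∂h/∂x = (219.54 − 219.14) / (-110 − 0) = -0.003636
∂h/∂y = (218.34 − 219.14) / (210 − 0) = -0.003810
Head at (-10, -105) = 219.14 + (-0.003636)·(-10) + (-0.003810)·(-105) = 219.58 m.
That is higher than the 219.14 m at BH-01, so the point is upgradient.

upgradient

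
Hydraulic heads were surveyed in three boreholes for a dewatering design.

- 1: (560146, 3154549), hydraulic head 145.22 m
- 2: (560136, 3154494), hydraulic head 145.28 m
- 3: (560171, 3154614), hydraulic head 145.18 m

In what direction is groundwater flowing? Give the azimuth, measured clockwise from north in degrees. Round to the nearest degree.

Three-point gradient (reference 1): Δ to 2 = (-10, -55, +0.06), Δ to 3 = (25, 65, -0.04).
∂h/∂x = +0.002345, ∂h/∂y = -0.001517 (det = 725).
Flow direction (−∇h) has components (-0.002345 E, +0.001517 N).
Azimuth = atan2(E, N) = atan2(-0.002345, +0.001517) = 302.9° ≈ 303°.

303°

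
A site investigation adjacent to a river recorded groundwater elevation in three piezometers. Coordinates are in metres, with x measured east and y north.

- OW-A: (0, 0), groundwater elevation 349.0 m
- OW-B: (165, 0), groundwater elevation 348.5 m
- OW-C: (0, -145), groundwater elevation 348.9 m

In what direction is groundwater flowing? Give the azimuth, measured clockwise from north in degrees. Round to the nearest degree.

∂h/∂x = (348.5 − 349.0) / (165 − 0) = -0.003030
∂h/∂y = (348.9 − 349.0) / (-145 − 0) = +0.0006897
Flow direction (−∇h) has components (+0.003030 E, -0.0006897 N).
Azimuth = atan2(E, N) = atan2(+0.003030, -0.0006897) = 102.8° ≈ 103°.

103°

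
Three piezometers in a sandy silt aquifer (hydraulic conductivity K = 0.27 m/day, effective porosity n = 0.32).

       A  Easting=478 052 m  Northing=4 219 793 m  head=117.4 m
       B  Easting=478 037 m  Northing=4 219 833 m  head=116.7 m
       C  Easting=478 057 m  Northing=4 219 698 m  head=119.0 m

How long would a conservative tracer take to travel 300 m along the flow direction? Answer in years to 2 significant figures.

58 years

With h = a·x + b·y + c and A as origin, the differences give:
  (-15)·a + 40·b = -0.7
  5·a + (-95)·b = +1.6
Eliminate b (×(-95) and ×40, subtract): 1225·a = 2.50 → a = ∂h/∂x = +0.002041
Back-substitute: b = ∂h/∂y = -0.01673.
|∇h| = √(0.002041² + -0.01673²) = 0.01685
Seepage velocity v = K·i/n = 0.27 × 0.01685 / 0.32 = 0.01422 m/day.
t = 300 / 0.01422 = 2.11e+04 days = 57.8 years.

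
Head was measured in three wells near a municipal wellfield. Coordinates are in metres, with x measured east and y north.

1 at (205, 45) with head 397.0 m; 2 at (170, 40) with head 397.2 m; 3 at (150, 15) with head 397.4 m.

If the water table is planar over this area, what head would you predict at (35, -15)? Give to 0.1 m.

398.1 m

Differences from 1: to 2 (Δx, Δy, Δh) = (-35, -5, +0.2); to 3 = (-55, -30, +0.4).
Determinant of the coordinate differences = (-35)·(-30) − (-55)·(-5) = 775.
∂h/∂x = [(+0.2)·(-30) − (+0.4)·(-5)] / 775 = -0.005161
∂h/∂y = [(-35)·(+0.4) − (-55)·(+0.2)] / 775 = -0.003871
h(35, -15) = 397.0 + (-0.005161)·(-170) + (-0.003871)·(-60) = 397.0 +0.877 +0.232 = 398.110 m.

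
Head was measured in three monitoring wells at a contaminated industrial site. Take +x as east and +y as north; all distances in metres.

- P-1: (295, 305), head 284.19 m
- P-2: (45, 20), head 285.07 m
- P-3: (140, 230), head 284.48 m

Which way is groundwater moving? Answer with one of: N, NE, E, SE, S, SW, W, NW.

Taking P-1 as reference: P-2−P-1 = (-250, -285, +0.88); P-3−P-1 = (-155, -75, +0.29).
Determinant of the coordinate differences = (-250)·(-75) − (-155)·(-285) = -25425.
∂h/∂x = [(+0.88)·(-75) − (+0.29)·(-285)] / -25425 = -0.0006549
∂h/∂y = [(-250)·(+0.29) − (-155)·(+0.88)] / -25425 = -0.002513
Flow = −∇h = (+0.0006549 east, +0.002513 north), which points north.

N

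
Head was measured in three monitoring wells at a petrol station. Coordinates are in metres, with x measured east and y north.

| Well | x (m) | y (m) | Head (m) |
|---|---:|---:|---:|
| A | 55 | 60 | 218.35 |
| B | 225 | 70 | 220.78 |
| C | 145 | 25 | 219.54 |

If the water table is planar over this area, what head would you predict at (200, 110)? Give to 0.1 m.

Taking A as reference: B−A = (170, 10, +2.43); C−A = (90, -35, +1.19).
Determinant of the coordinate differences = 170·(-35) − 90·10 = -6850.
∂h/∂x = [(+2.43)·(-35) − (+1.19)·10] / -6850 = +0.01415
∂h/∂y = [170·(+1.19) − 90·(+2.43)] / -6850 = +0.002394
h(200, 110) = 218.35 + (+0.01415)·(145) + (+0.002394)·(50) = 218.35 +2.052 +0.120 = 220.522 m.

220.5 m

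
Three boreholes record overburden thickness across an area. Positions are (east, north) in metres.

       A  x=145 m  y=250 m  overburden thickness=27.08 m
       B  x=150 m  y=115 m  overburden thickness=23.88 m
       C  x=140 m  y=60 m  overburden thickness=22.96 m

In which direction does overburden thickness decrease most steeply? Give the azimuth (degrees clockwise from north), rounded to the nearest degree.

125°

Differences from A: to B (Δx, Δy, Δh) = (5, -135, -3.20); to C = (-5, -190, -4.12).
Solve a·Δx + b·Δy = Δd: det = 5·(-190) − (-5)·(-135) = -1625.
∂d/∂x = [(-3.20)·(-190) − (-4.12)·(-135)] / -1625 = -0.03188
∂d/∂y = [5·(-4.12) − (-5)·(-3.20)] / -1625 = +0.02252
Steepest decrease is along −∇f: components (+0.03188 E, -0.02252 N).
Azimuth = atan2(+0.03188, -0.02252) = 125.2° ≈ 125°.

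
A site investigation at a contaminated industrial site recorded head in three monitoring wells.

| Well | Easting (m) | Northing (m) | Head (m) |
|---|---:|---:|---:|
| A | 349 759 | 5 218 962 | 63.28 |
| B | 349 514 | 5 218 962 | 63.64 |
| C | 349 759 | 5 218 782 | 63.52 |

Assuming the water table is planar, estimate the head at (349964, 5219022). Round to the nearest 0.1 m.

∂h/∂x = (63.64 − 63.28) / (349514 − 349759) = -0.001469
∂h/∂y = (63.52 − 63.28) / (5218782 − 5218962) = -0.001333
h(349964, 5219022) = 63.28 + (-0.001469)·(205) + (-0.001333)·(60) = 63.28 -0.301 -0.080 = 62.899 m.

62.9 m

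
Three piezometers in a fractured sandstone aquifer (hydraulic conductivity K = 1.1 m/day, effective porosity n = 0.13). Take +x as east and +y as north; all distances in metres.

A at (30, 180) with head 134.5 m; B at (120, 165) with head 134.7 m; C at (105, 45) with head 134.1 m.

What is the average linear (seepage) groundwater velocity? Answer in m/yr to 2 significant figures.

17 m/yr

With h = a·x + b·y + c and A as origin, the differences give:
  90·a + (-15)·b = +0.2
  75·a + (-135)·b = -0.4
Eliminate b (×(-135) and ×(-15), subtract): -11025·a = -33.00 → a = ∂h/∂x = +0.002993
Back-substitute: b = ∂h/∂y = +0.004626.
|∇h| = √(0.002993² + 0.004626²) = 0.00551
Seepage velocity v = K·i/n = 1.1 × 0.00551 / 0.13 = 0.04662 m/day = 17.03 m/yr.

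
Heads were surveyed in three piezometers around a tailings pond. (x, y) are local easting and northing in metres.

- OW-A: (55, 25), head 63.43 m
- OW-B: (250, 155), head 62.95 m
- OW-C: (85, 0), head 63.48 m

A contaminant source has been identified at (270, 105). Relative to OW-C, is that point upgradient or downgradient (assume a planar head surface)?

downgradient

With h = a·x + b·y + c and OW-A as origin, the differences give:
  195·a + 130·b = -0.48
  30·a + (-25)·b = +0.05
Eliminate b (×(-25) and ×130, subtract): -8775·a = 5.500 → a = ∂h/∂x = -0.0006268
Back-substitute: b = ∂h/∂y = -0.002752.
Head at (270, 105) = 63.43 + (-0.0006268)·(215) + (-0.002752)·(80) = 63.08 m.
That is lower than the 63.48 m at OW-C, so the point is downgradient.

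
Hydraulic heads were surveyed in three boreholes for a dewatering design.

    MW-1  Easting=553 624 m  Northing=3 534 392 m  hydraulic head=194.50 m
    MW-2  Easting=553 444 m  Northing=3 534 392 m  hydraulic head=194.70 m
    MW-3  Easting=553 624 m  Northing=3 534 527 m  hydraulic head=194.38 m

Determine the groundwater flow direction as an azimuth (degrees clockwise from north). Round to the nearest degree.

∂h/∂x = (194.70 − 194.50) / (553444 − 553624) = -0.001111
∂h/∂y = (194.38 − 194.50) / (3534527 − 3534392) = -0.0008889
Flow direction (−∇h) has components (+0.001111 E, +0.0008889 N).
Azimuth = atan2(E, N) = atan2(+0.001111, +0.0008889) = 51.3° ≈ 051°.

051°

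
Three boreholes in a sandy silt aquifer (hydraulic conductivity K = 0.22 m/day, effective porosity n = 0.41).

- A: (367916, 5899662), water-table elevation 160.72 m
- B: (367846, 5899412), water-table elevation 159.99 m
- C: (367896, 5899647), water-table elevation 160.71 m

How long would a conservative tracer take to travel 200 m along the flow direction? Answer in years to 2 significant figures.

Three-point gradient (reference A): Δ to B = (-70, -250, -0.73), Δ to C = (-20, -15, -0.01).
∂h/∂x = -0.002139, ∂h/∂y = +0.003519 (det = -3950).
|∇h| = √(-0.002139² + 0.003519²) = 0.004118
Seepage velocity v = K·i/n = 0.22 × 0.004118 / 0.41 = 0.00221 m/day.
t = 200 / 0.00221 = 9.05e+04 days = 248 years.

250 years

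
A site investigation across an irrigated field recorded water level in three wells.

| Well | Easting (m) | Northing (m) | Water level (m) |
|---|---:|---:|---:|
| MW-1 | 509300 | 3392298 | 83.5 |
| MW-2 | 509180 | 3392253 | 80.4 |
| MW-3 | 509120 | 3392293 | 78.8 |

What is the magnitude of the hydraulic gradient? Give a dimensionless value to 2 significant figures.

Taking MW-1 as reference: MW-2−MW-1 = (-120, -45, -3.1); MW-3−MW-1 = (-180, -5, -4.7).
Solve a·Δx + b·Δy = Δh: det = (-120)·(-5) − (-180)·(-45) = -7500.
∂h/∂x = [(-3.1)·(-5) − (-4.7)·(-45)] / -7500 = +0.02613
∂h/∂y = [(-120)·(-4.7) − (-180)·(-3.1)] / -7500 = -0.0008000
|∇h| = √(0.02613² + -0.0008000²) = 0.02614

0.026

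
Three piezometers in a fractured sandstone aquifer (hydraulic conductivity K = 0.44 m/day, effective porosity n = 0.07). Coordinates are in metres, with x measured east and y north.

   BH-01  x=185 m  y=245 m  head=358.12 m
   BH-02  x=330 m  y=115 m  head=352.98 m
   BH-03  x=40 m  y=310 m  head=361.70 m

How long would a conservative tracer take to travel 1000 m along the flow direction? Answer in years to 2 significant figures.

16 years

With h = a·x + b·y + c and BH-01 as origin, the differences give:
  145·a + (-130)·b = -5.14
  (-145)·a + 65·b = +3.58
Eliminate b (×65 and ×(-130), subtract): -9425·a = 131.300 → a = ∂h/∂x = -0.01393
Back-substitute: b = ∂h/∂y = +0.02400.
|∇h| = √(-0.01393² + 0.02400²) = 0.02775
Seepage velocity v = K·i/n = 0.44 × 0.02775 / 0.07 = 0.1744 m/day.
t = 1000 / 0.1744 = 5734 days = 15.7 years.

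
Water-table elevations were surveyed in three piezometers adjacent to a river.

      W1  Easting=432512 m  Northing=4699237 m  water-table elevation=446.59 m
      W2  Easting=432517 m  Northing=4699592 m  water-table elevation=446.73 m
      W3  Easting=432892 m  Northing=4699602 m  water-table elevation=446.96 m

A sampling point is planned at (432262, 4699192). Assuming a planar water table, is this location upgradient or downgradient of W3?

downgradient

With h = a·x + b·y + c and W1 as origin, the differences give:
  5·a + 355·b = +0.14
  380·a + 365·b = +0.37
Eliminate b (×365 and ×355, subtract): -133075·a = -80.250 → a = ∂h/∂x = +0.0006030
Back-substitute: b = ∂h/∂y = +0.0003859.
Head at (432262, 4699192) = 446.59 + (+0.0006030)·(-250) + (+0.0003859)·(-45) = 446.42 m.
That is lower than the 446.96 m at W3, so the point is downgradient.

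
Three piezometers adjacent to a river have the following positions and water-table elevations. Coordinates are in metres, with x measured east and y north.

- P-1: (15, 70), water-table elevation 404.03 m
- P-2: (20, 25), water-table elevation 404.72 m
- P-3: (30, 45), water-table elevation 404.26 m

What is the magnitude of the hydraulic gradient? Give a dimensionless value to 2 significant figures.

0.021

Differences from P-1: to P-2 (Δx, Δy, Δh) = (5, -45, +0.69); to P-3 = (15, -25, +0.23).
Determinant of the coordinate differences = 5·(-25) − 15·(-45) = 550.
∂h/∂x = [(+0.69)·(-25) − (+0.23)·(-45)] / 550 = -0.01255
∂h/∂y = [5·(+0.23) − 15·(+0.69)] / 550 = -0.01673
|∇h| = √(-0.01255² + -0.01673²) = 0.02091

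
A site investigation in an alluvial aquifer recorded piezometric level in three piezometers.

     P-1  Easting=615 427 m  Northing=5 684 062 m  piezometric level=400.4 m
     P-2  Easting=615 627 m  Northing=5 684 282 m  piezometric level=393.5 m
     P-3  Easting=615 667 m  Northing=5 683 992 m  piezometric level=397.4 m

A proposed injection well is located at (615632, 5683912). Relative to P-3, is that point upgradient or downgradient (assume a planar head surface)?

upgradient

Taking P-1 as reference: P-2−P-1 = (200, 220, -6.9); P-3−P-1 = (240, -70, -3.0).
Determinant of the coordinate differences = 200·(-70) − 240·220 = -66800.
∂h/∂x = [(-6.9)·(-70) − (-3.0)·220] / -66800 = -0.01711
∂h/∂y = [200·(-3.0) − 240·(-6.9)] / -66800 = -0.01581
Head at (615632, 5683912) = 400.4 + (-0.01711)·(205) + (-0.01581)·(-150) = 399.26 m.
That is higher than the 397.4 m at P-3, so the point is upgradient.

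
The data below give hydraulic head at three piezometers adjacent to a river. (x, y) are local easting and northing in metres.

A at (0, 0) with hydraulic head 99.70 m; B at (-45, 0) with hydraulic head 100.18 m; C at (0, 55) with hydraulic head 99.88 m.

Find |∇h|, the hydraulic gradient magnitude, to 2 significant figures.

∂h/∂x = (100.18 − 99.70) / (-45 − 0) = -0.01067
∂h/∂y = (99.88 − 99.70) / (55 − 0) = +0.003273
|∇h| = √(-0.01067² + 0.003273²) = 0.01116

0.011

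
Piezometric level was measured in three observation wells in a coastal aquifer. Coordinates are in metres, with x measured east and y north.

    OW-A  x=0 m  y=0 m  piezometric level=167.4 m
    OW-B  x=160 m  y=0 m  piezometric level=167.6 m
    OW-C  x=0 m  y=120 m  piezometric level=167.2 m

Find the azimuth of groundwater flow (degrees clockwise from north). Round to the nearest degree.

∂h/∂x = (167.6 − 167.4) / (160 − 0) = +0.001250
∂h/∂y = (167.2 − 167.4) / (120 − 0) = -0.001667
Flow direction (−∇h) has components (-0.001250 E, +0.001667 N).
Azimuth = atan2(E, N) = atan2(-0.001250, +0.001667) = 323.1° ≈ 323°.

323°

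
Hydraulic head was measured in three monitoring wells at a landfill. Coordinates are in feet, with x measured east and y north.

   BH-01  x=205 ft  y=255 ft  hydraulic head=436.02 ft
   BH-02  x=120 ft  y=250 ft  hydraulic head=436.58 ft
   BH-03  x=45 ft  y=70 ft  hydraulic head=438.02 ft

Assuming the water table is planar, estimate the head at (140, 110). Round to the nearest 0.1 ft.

Three-point gradient (reference BH-01): Δ to BH-02 = (-85, -5, +0.56), Δ to BH-03 = (-160, -185, +2.00).
∂h/∂x = -0.006271, ∂h/∂y = -0.005387 (det = 14925).
h(140, 110) = 436.02 + (-0.006271)·(-65) + (-0.005387)·(-145) = 436.02 +0.408 +0.781 = 437.209 ft.

437.2 ft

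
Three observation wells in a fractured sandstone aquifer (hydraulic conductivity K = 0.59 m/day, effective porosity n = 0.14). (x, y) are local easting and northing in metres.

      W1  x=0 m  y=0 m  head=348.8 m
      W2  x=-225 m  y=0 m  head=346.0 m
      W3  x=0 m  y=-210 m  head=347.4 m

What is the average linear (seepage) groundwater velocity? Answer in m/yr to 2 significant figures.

22 m/yr

∂h/∂x = (346.0 − 348.8) / (-225 − 0) = +0.01244
∂h/∂y = (347.4 − 348.8) / (-210 − 0) = +0.006667
|∇h| = √(0.01244² + 0.006667²) = 0.01411
Seepage velocity v = K·i/n = 0.59 × 0.01411 / 0.14 = 0.05946 m/day = 21.72 m/yr.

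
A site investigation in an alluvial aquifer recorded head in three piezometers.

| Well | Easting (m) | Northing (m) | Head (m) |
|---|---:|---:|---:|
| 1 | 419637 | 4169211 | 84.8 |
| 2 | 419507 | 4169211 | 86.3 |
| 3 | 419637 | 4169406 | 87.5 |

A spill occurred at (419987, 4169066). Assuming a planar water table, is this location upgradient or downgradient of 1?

downgradient

∂h/∂x = (86.3 − 84.8) / (419507 − 419637) = -0.01154
∂h/∂y = (87.5 − 84.8) / (4169406 − 4169211) = +0.01385
Head at (419987, 4169066) = 84.8 + (-0.01154)·(350) + (+0.01385)·(-145) = 78.75 m.
That is lower than the 84.8 m at 1, so the point is downgradient.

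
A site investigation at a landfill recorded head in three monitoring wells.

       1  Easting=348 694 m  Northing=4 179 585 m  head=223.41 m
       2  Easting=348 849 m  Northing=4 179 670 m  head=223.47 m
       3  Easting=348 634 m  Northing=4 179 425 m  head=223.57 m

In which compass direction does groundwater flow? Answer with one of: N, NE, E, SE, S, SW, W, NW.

NW

With h = a·x + b·y + c and 1 as origin, the differences give:
  155·a + 85·b = +0.06
  (-60)·a + (-160)·b = +0.16
Eliminate b (×(-160) and ×85, subtract): -19700·a = -23.200 → a = ∂h/∂x = +0.001178
Back-substitute: b = ∂h/∂y = -0.001442.
Flow = −∇h = (-0.001178 east, +0.001442 north), which points northwest.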